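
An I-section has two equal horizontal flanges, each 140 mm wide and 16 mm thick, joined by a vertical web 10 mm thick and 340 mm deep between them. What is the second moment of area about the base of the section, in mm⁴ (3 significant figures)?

Treat the section as a set of non-overlapping primitives; coordinates are from the bounding-box lower-left.
Bottom flange: 140 × 16, A = 2 240 mm², y = 8 mm, Ī = 47 787 mm⁴.
Web: 10 × 340, A = 3 400 mm², y = 186 mm, Ī = 32 753 333 mm⁴.
Top flange: 140 × 16, A = 2 240 mm², y = 364 mm, Ī = 47 787 mm⁴.
Transfer each piece to the base of the section using Ī + A·d² with d = y − 0:
  bottom flange: d = 8 mm → contributes +191 147 mm⁴
  web: d = 186 mm → contributes +150 379 733 mm⁴
  top flange: d = 364 mm → contributes +296 838 827 mm⁴
Total I = 447 409 707 mm⁴.

I_base ≈ 4.47 × 10⁸ mm⁴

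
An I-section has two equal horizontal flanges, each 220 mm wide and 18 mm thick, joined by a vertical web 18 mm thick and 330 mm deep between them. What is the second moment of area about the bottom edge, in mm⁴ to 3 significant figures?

I_base ≈ 7.58 × 10⁸ mm⁴

Break the section into simple shapes (no overlaps), measuring from the bottom-left corner of the bounding box.
Bottom flange: 220 × 18, A = 3 960 mm², y = 9 mm, Ī = 106 920 mm⁴.
Web: 18 × 330, A = 5 940 mm², y = 183 mm, Ī = 53 905 500 mm⁴.
Top flange: 220 × 18, A = 3 960 mm², y = 357 mm, Ī = 106 920 mm⁴.
Transfer each piece to the bottom edge using Ī + A·d² with d = y − 0:
  bottom flange: d = 9 mm → contributes +427 680 mm⁴
  web: d = 183 mm → contributes +252 830 160 mm⁴
  top flange: d = 357 mm → contributes +504 804 960 mm⁴
Total I = 758 062 800 mm⁴.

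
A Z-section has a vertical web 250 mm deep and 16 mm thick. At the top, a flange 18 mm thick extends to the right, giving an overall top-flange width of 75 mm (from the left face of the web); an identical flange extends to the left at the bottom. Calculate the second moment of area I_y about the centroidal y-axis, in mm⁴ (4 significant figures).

I_y ≈ 3.688 × 10⁶ mm⁴

Treat the section as a set of non-overlapping primitives; coordinates are from the bounding-box lower-left.
Web: 16 × 250, A = 4 000 mm², x = 67 mm, Ī = 85333.3 mm⁴.
Top flange (beyond web): 59 × 18, A = 1 062 mm², x = 104.5 mm, Ī = 308 069 mm⁴.
Bottom flange (beyond web): 59 × 18, A = 1 062 mm², x = 29.5 mm, Ī = 308 069 mm⁴.
Centroid: x̄ = ΣA·x / ΣA = 67 mm.
Transfer each piece to the centroidal y-axis using Ī + A·d² with d = x − 67:
  web: d = 0 mm → contributes +85333.3 mm⁴
  top flange (beyond web): d = 37.5 mm → contributes +1 801 506 mm⁴
  bottom flange (beyond web): d = -37.5 mm → contributes +1 801 506 mm⁴
Total I = 3 688 345 mm⁴.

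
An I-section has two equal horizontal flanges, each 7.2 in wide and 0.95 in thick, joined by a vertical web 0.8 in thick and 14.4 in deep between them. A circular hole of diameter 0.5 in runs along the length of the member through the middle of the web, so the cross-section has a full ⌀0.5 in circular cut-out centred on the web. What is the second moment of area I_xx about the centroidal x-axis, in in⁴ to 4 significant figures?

Break the section into simple shapes (no overlaps), measuring from the bottom-left corner of the bounding box.
Bottom flange: 7.2 × 0.95, A = 6.84 in², y = 0.475 in, Ī = 0.514425 in⁴.
Web: 0.8 × 14.4, A = 11.52 in², y = 8.15 in, Ī = 199.066 in⁴.
Top flange: 7.2 × 0.95, A = 6.84 in², y = 15.825 in, Ī = 0.514425 in⁴.
Hole (subtracted): ⌀0.5, A = 0.19635 in², y = 8.15 in, Ī = 0.00306796 in⁴.
By symmetry the centroid is at mid-height, ȳ = 8.15 in.
Transfer each piece to the centroidal x-axis using Ī + A·d² with d = y − 8.15:
  bottom flange: d = -7.675 in → contributes +403.429 in⁴
  web: d = 0 in → contributes +199.066 in⁴
  top flange: d = 7.675 in → contributes +403.429 in⁴
  hole: d = 0 in → contributes −0.00306796 in⁴
Total I = 1005.92 in⁴.

I_xx ≈ 1006 in⁴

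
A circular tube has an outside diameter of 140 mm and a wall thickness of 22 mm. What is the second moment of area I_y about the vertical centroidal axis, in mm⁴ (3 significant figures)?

Treat the section as a set of non-overlapping primitives; coordinates are from the bounding-box lower-left.
Outer circle: ⌀140, A = 15 394 mm², x = 70 mm, Ī = 18 857 410 mm⁴.
Bore (subtracted): ⌀96, A = 7238.2 mm², x = 70 mm, Ī = 4 169 220 mm⁴.
By symmetry the centroid is at mid-width, x̄ = 70 mm.
All pieces are centred on the vertical centroidal axis, so I = ΣĪ (holes subtracted) = 14 688 190 mm⁴.

I_y ≈ 1.47 × 10⁷ mm⁴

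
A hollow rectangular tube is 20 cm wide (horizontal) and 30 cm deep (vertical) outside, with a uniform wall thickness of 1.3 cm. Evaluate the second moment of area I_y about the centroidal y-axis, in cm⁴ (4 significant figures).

Break the section into simple shapes (no overlaps), measuring from the bottom-left corner of the bounding box.
Outer rectangle: 20 × 30, A = 600 cm², x = 10 cm, Ī = 20 000 cm⁴.
Inner void (subtracted): 17.4 × 27.4, A = 476.76 cm², x = 10 cm, Ī = 12028.7 cm⁴.
By symmetry the centroid is at mid-width, x̄ = 10 cm.
All pieces are centred on the centroidal y-axis, so I = ΣĪ (holes subtracted) = 7971.35 cm⁴.

I_y ≈ 7971 cm⁴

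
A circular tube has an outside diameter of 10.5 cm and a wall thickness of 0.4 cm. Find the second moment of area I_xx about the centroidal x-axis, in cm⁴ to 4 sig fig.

I_xx ≈ 162.1 cm⁴

Break the section into simple shapes (no overlaps), measuring from the bottom-left corner of the bounding box.
Outer circle: ⌀10.5, A = 86.5901 cm², y = 5.25 cm, Ī = 596.66 cm⁴.
Bore (subtracted): ⌀9.7, A = 73.8981 cm², y = 5.25 cm, Ī = 434.567 cm⁴.
By symmetry the centroid is at mid-height, ȳ = 5.25 cm.
All pieces are centred on the centroidal x-axis, so I = ΣĪ (holes subtracted) = 162.093 cm⁴.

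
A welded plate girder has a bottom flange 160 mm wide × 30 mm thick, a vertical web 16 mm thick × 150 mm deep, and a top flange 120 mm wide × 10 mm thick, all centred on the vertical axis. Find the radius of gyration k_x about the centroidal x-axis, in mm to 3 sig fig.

Treat the section as a set of non-overlapping primitives; coordinates are from the bounding-box lower-left.
Bottom plate: 160 × 30, A = 4 800 mm², y = 15 mm, Ī = 360 000 mm⁴.
Web plate: 16 × 150, A = 2 400 mm², y = 105 mm, Ī = 4 500 000 mm⁴.
Top plate: 120 × 10, A = 1 200 mm², y = 185 mm, Ī = 10 000 mm⁴.
Centroid: ȳ = ΣA·y / ΣA = 65 mm.
Transfer each piece to the centroidal x-axis using Ī + A·d² with d = y − 65:
  bottom plate: d = -50 mm → contributes +12 360 000 mm⁴
  web plate: d = 40 mm → contributes +8 340 000 mm⁴
  top plate: d = 120 mm → contributes +17 290 000 mm⁴
Total I = 37 990 000 mm⁴.
Radius of gyration: k = √(I/A) = √(37 990 000 / 8 400) = 67.25 mm.

k_x ≈ 67.3 mm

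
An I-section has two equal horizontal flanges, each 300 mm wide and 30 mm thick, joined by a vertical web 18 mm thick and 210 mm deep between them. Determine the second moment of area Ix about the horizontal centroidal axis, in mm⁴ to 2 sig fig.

Ix ≈ 2.7 × 10⁸ mm⁴

Break the section into simple shapes (no overlaps), measuring from the bottom-left corner of the bounding box.
Bottom flange: 300 × 30, A = 9 000 mm², y = 15 mm, Ī = 675 000 mm⁴.
Web: 18 × 210, A = 3 780 mm², y = 135 mm, Ī = 13 891 500 mm⁴.
Top flange: 300 × 30, A = 9 000 mm², y = 255 mm, Ī = 675 000 mm⁴.
By symmetry the centroid is at mid-height, ȳ = 135 mm.
Transfer each piece to the horizontal centroidal axis using Ī + A·d² with d = y − 135:
  bottom flange: d = -120 mm → contributes +130 275 000 mm⁴
  web: d = 0 mm → contributes +13 891 500 mm⁴
  top flange: d = 120 mm → contributes +130 275 000 mm⁴
Total I = 274 441 500 mm⁴.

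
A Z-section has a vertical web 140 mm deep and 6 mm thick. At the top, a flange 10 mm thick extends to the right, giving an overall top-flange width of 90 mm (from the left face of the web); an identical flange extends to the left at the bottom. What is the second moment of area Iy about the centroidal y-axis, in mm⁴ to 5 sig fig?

Treat the section as a set of non-overlapping primitives; coordinates are from the bounding-box lower-left.
Web: 6 × 140, A = 840 mm², x = 87 mm, Ī = 2 520 mm⁴.
Top flange (beyond web): 84 × 10, A = 840 mm², x = 132 mm, Ī = 493 920 mm⁴.
Bottom flange (beyond web): 84 × 10, A = 840 mm², x = 42 mm, Ī = 493 920 mm⁴.
Centroid: x̄ = ΣA·x / ΣA = 87 mm.
Transfer each piece to the centroidal y-axis using Ī + A·d² with d = x − 87:
  web: d = 0 mm → contributes +2 520 mm⁴
  top flange (beyond web): d = 45 mm → contributes +2 194 920 mm⁴
  bottom flange (beyond web): d = -45 mm → contributes +2 194 920 mm⁴
Total I = 4 392 360 mm⁴.

Iy ≈ 4.3924 × 10⁶ mm⁴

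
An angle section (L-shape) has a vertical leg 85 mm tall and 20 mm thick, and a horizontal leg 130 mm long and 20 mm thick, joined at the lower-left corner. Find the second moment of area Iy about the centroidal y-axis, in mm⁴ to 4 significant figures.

Split into non-overlapping primitives; take the origin at the lower-left of the bounding box.
Vertical leg: 20 × 85, A = 1 700 mm², x = 10 mm, Ī = 56666.7 mm⁴.
Horizontal leg (remainder): 110 × 20, A = 2 200 mm², x = 75 mm, Ī = 2 218 333 mm⁴.
Centroid: x̄ = ΣA·x / ΣA = 46.6667 mm.
Transfer each piece to the centroidal y-axis using Ī + A·d² with d = x − 46.6667:
  vertical leg: d = -36.6667 mm → contributes +2 342 222 mm⁴
  horizontal leg (remainder): d = 28.3333 mm → contributes +3 984 444 mm⁴
Total I = 6 326 667 mm⁴.

Iy ≈ 6.327 × 10⁶ mm⁴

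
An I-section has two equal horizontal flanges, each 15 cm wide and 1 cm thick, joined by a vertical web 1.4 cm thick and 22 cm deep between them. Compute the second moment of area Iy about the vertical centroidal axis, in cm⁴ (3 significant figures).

Split into non-overlapping primitives; take the origin at the lower-left of the bounding box.
Bottom flange: 15 × 1, A = 15 cm², x = 7.5 cm, Ī = 281.25 cm⁴.
Web: 1.4 × 22, A = 30.8 cm², x = 7.5 cm, Ī = 5.0307 cm⁴.
Top flange: 15 × 1, A = 15 cm², x = 7.5 cm, Ī = 281.25 cm⁴.
By symmetry the centroid is at mid-width, x̄ = 7.5 cm.
All pieces are centred on the vertical centroidal axis, so I = ΣĪ = 567.53 cm⁴.

Iy ≈ 568 cm⁴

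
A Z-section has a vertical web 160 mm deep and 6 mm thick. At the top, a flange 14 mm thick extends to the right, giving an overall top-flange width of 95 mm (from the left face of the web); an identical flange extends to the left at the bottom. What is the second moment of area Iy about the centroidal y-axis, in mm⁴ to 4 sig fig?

Decompose the section into non-overlapping parts with the origin at the bottom-left of its bounding rectangle.
Web: 6 × 160, A = 960 mm², x = 92 mm, Ī = 2 880 mm⁴.
Top flange (beyond web): 89 × 14, A = 1 246 mm², x = 139.5 mm, Ī = 822 464 mm⁴.
Bottom flange (beyond web): 89 × 14, A = 1 246 mm², x = 44.5 mm, Ī = 822 464 mm⁴.
Centroid: x̄ = ΣA·x / ΣA = 92 mm.
Transfer each piece to the centroidal y-axis using Ī + A·d² with d = x − 92:
  web: d = 0 mm → contributes +2 880 mm⁴
  top flange (beyond web): d = 47.5 mm → contributes +3 633 751 mm⁴
  bottom flange (beyond web): d = -47.5 mm → contributes +3 633 751 mm⁴
Total I = 7 270 383 mm⁴.

Iy ≈ 7.270 × 10⁶ mm⁴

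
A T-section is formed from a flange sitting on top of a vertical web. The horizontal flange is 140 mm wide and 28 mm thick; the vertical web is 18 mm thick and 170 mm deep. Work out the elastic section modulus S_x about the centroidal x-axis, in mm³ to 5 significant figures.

S_x ≈ 1.7403 × 10⁵ mm³

Split into non-overlapping primitives; take the origin at the lower-left of the bounding box.
Flange: 140 × 28, A = 3 920 mm², y = 184 mm, Ī = 256106.7 mm⁴.
Web: 18 × 170, A = 3 060 mm², y = 85 mm, Ī = 7 369 500 mm⁴.
Centroid: ȳ = ΣA·y / ΣA = 140.5989 mm.
Transfer each piece to the centroidal x-axis using Ī + A·d² with d = y − 140.5989:
  flange: d = 43.40115 mm → contributes +7 640 052 mm⁴
  web: d = -55.59885 mm → contributes +16 828 672 mm⁴
Total I = 24 468 723 mm⁴.
Extreme fibre distance c = 140.5989 mm; S = I/c = 174032.2 mm³.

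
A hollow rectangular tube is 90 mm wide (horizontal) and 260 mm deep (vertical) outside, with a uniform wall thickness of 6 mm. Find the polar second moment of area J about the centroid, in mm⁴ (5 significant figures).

Break the section into simple shapes (no overlaps), measuring from the bottom-left corner of the bounding box.
Outer rectangle: 90 × 260, A = 23 400 mm², y = 130 mm, Ī = 131 820 000 mm⁴.
Inner void (subtracted): 78 × 248, A = 19 344 mm², y = 130 mm, Ī = 99 144 448 mm⁴.
By symmetry the centroid is at mid-height, ȳ = 130 mm.
All pieces are centred on the centroidal x-axis, so I = ΣĪ (holes subtracted) = 32 675 552 mm⁴.
Repeating about the centroidal y-axis gives I_y = 5 987 592 mm⁴.
Polar second moment: J = I_x + I_y = 38 663 144 mm⁴.

J ≈ 3.8663 × 10⁷ mm⁴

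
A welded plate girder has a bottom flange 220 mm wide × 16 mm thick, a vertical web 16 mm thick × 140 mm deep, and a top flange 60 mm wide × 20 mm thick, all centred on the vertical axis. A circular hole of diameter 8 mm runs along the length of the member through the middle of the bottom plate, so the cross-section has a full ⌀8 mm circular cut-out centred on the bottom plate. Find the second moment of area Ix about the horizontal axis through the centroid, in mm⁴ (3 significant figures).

Ix ≈ 2.81 × 10⁷ mm⁴

Treat the section as a set of non-overlapping primitives; coordinates are from the bounding-box lower-left.
Bottom plate: 220 × 16, A = 3 520 mm², y = 8 mm, Ī = 75 093 mm⁴.
Web plate: 16 × 140, A = 2 240 mm², y = 86 mm, Ī = 3 658 667 mm⁴.
Top plate: 60 × 20, A = 1 200 mm², y = 166 mm, Ī = 40 000 mm⁴.
Hole (subtracted): ⌀8, A = 50.265 mm², y = 8 mm, Ī = 201.06 mm⁴.
Centroid: ȳ = ΣA·y / ΣA = 60.726 mm.
Transfer each piece to the horizontal axis through the centroid using Ī + A·d² with d = y − 60.726:
  bottom plate: d = -52.726 mm → contributes +9 860 660 mm⁴
  web plate: d = 25.274 mm → contributes +5 089 566 mm⁴
  top plate: d = 105.27 mm → contributes +13 339 235 mm⁴
  hole: d = -52.726 mm → contributes −139 939 mm⁴
Total I = 28 149 523 mm⁴.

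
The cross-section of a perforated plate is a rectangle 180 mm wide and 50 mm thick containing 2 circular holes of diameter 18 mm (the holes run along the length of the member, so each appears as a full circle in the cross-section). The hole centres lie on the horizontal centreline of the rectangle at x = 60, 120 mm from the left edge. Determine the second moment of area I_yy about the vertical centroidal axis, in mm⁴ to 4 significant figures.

Break the section into simple shapes (no overlaps), measuring from the bottom-left corner of the bounding box.
Plate: 180 × 50, A = 9 000 mm², x = 90 mm, Ī = 24 300 000 mm⁴.
Hole 1 (subtracted): ⌀18, A = 254.469 mm², x = 60 mm, Ī = 5 153 mm⁴.
Hole 2 (subtracted): ⌀18, A = 254.469 mm², x = 120 mm, Ī = 5 153 mm⁴.
By symmetry the centroid is at mid-width, x̄ = 90 mm.
Transfer each piece to the vertical centroidal axis using Ī + A·d² with d = x − 90:
  plate: d = 0 mm → contributes +24 300 000 mm⁴
  hole 1: d = -30 mm → contributes −234 175 mm⁴
  hole 2: d = 30 mm → contributes −234 175 mm⁴
Total I = 23 831 650 mm⁴.

I_yy ≈ 2.383 × 10⁷ mm⁴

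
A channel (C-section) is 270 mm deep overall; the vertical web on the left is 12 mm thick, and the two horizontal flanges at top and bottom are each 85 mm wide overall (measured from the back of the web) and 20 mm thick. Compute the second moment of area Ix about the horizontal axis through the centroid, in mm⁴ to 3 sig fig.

Ix ≈ 6.54 × 10⁷ mm⁴

Decompose the section into non-overlapping parts with the origin at the bottom-left of its bounding rectangle.
Web: 12 × 270, A = 3 240 mm², y = 135 mm, Ī = 19 683 000 mm⁴.
Top flange (beyond web): 73 × 20, A = 1 460 mm², y = 260 mm, Ī = 48 667 mm⁴.
Bottom flange (beyond web): 73 × 20, A = 1 460 mm², y = 10 mm, Ī = 48 667 mm⁴.
By symmetry the centroid is at mid-height, ȳ = 135 mm.
Transfer each piece to the horizontal axis through the centroid using Ī + A·d² with d = y − 135:
  web: d = 0 mm → contributes +19 683 000 mm⁴
  top flange (beyond web): d = 125 mm → contributes +22 861 167 mm⁴
  bottom flange (beyond web): d = -125 mm → contributes +22 861 167 mm⁴
Total I = 65 405 333 mm⁴.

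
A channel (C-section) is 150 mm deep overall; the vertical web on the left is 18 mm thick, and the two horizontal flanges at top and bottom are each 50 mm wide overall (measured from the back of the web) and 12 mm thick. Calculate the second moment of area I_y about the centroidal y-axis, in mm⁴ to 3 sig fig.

Treat the section as a set of non-overlapping primitives; coordinates are from the bounding-box lower-left.
Web: 18 × 150, A = 2 700 mm², x = 9 mm, Ī = 72 900 mm⁴.
Top flange (beyond web): 32 × 12, A = 384 mm², x = 34 mm, Ī = 32 768 mm⁴.
Bottom flange (beyond web): 32 × 12, A = 384 mm², x = 34 mm, Ī = 32 768 mm⁴.
Centroid: x̄ = ΣA·x / ΣA = 14.536 mm.
Transfer each piece to the centroidal y-axis using Ī + A·d² with d = x − 14.536:
  web: d = -5.5363 mm → contributes +155 658 mm⁴
  top flange (beyond web): d = 19.464 mm → contributes +178 240 mm⁴
  bottom flange (beyond web): d = 19.464 mm → contributes +178 240 mm⁴
Total I = 512 138 mm⁴.

I_y ≈ 5.12 × 10⁵ mm⁴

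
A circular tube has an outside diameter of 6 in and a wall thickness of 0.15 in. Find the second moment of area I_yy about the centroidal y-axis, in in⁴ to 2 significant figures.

Decompose the section into non-overlapping parts with the origin at the bottom-left of its bounding rectangle.
Outer circle: ⌀6, A = 28.27 in², x = 3 in, Ī = 63.62 in⁴.
Bore (subtracted): ⌀5.7, A = 25.52 in², x = 3 in, Ī = 51.82 in⁴.
By symmetry the centroid is at mid-width, x̄ = 3 in.
All pieces are centred on the centroidal y-axis, so I = ΣĪ (holes subtracted) = 11.8 in⁴.

I_yy ≈ 12 in⁴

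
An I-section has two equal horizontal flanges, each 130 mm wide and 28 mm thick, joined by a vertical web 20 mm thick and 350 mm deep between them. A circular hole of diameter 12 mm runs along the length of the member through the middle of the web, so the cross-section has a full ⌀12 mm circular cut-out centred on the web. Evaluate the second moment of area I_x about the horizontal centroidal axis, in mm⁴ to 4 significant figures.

I_x ≈ 3.320 × 10⁸ mm⁴

Treat the section as a set of non-overlapping primitives; coordinates are from the bounding-box lower-left.
Bottom flange: 130 × 28, A = 3 640 mm², y = 14 mm, Ī = 237 813 mm⁴.
Web: 20 × 350, A = 7 000 mm², y = 203 mm, Ī = 71 458 333 mm⁴.
Top flange: 130 × 28, A = 3 640 mm², y = 392 mm, Ī = 237 813 mm⁴.
Hole (subtracted): ⌀12, A = 113.097 mm², y = 203 mm, Ī = 1017.88 mm⁴.
By symmetry the centroid is at mid-height, ȳ = 203 mm.
Transfer each piece to the horizontal centroidal axis using Ī + A·d² with d = y − 203:
  bottom flange: d = -189 mm → contributes +130 262 253 mm⁴
  web: d = 0 mm → contributes +71 458 333 mm⁴
  top flange: d = 189 mm → contributes +130 262 253 mm⁴
  hole: d = 0 mm → contributes −1017.88 mm⁴
Total I = 331 981 822 mm⁴.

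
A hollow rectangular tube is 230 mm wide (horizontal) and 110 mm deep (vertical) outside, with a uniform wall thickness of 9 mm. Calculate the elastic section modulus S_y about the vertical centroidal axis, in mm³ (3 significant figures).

Break the section into simple shapes (no overlaps), measuring from the bottom-left corner of the bounding box.
Outer rectangle: 230 × 110, A = 25 300 mm², x = 115 mm, Ī = 111 530 833 mm⁴.
Inner void (subtracted): 212 × 92, A = 19 504 mm², x = 115 mm, Ī = 73 048 981 mm⁴.
By symmetry the centroid is at mid-width, x̄ = 115 mm.
All pieces are centred on the vertical centroidal axis, so I = ΣĪ (holes subtracted) = 38 481 852 mm⁴.
Extreme fibre distance c = 115 mm; S = I/c = 334 625 mm³.

S_y ≈ 3.35 × 10⁵ mm³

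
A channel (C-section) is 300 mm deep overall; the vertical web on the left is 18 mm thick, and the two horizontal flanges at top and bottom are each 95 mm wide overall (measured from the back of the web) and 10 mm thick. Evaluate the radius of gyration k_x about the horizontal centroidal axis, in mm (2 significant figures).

k_x ≈ 100 mm

Decompose the section into non-overlapping parts with the origin at the bottom-left of its bounding rectangle.
Web: 18 × 300, A = 5 400 mm², y = 150 mm, Ī = 40 500 000 mm⁴.
Top flange (beyond web): 77 × 10, A = 770 mm², y = 295 mm, Ī = 6 417 mm⁴.
Bottom flange (beyond web): 77 × 10, A = 770 mm², y = 5 mm, Ī = 6 417 mm⁴.
By symmetry the centroid is at mid-height, ȳ = 150 mm.
Transfer each piece to the horizontal centroidal axis using Ī + A·d² with d = y − 150:
  web: d = 0 mm → contributes +40 500 000 mm⁴
  top flange (beyond web): d = 145 mm → contributes +16 195 667 mm⁴
  bottom flange (beyond web): d = -145 mm → contributes +16 195 667 mm⁴
Total I = 72 891 333 mm⁴.
Radius of gyration: k = √(I/A) = √(72 891 333 / 6 940) = 102.5 mm.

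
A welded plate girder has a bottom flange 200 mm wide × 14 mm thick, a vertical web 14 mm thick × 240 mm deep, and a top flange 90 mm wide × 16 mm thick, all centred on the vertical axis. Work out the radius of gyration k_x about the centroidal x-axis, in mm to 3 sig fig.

k_x ≈ 103 mm

Split into non-overlapping primitives; take the origin at the lower-left of the bounding box.
Bottom plate: 200 × 14, A = 2 800 mm², y = 7 mm, Ī = 45 733 mm⁴.
Web plate: 14 × 240, A = 3 360 mm², y = 134 mm, Ī = 16 128 000 mm⁴.
Top plate: 90 × 16, A = 1 440 mm², y = 262 mm, Ī = 30 720 mm⁴.
Centroid: ȳ = ΣA·y / ΣA = 111.46 mm.
Transfer each piece to the centroidal x-axis using Ī + A·d² with d = y − 111.46:
  bottom plate: d = -104.46 mm → contributes +30 600 877 mm⁴
  web plate: d = 22.537 mm → contributes +17 834 575 mm⁴
  top plate: d = 150.54 mm → contributes +32 663 051 mm⁴
Total I = 81 098 503 mm⁴.
Radius of gyration: k = √(I/A) = √(81 098 503 / 7 600) = 103.3 mm.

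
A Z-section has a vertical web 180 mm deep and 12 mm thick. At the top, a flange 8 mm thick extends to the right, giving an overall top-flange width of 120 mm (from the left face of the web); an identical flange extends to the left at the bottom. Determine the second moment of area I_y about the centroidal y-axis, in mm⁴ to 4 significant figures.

I_y ≈ 7.926 × 10⁶ mm⁴

Break the section into simple shapes (no overlaps), measuring from the bottom-left corner of the bounding box.
Web: 12 × 180, A = 2 160 mm², x = 114 mm, Ī = 25 920 mm⁴.
Top flange (beyond web): 108 × 8, A = 864 mm², x = 174 mm, Ī = 839 808 mm⁴.
Bottom flange (beyond web): 108 × 8, A = 864 mm², x = 54 mm, Ī = 839 808 mm⁴.
Centroid: x̄ = ΣA·x / ΣA = 114 mm.
Transfer each piece to the centroidal y-axis using Ī + A·d² with d = x − 114:
  web: d = 0 mm → contributes +25 920 mm⁴
  top flange (beyond web): d = 60 mm → contributes +3 950 208 mm⁴
  bottom flange (beyond web): d = -60 mm → contributes +3 950 208 mm⁴
Total I = 7 926 336 mm⁴.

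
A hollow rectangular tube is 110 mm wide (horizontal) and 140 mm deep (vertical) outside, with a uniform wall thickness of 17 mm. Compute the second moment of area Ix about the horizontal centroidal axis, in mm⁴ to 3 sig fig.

Ix ≈ 1.76 × 10⁷ mm⁴

Treat the section as a set of non-overlapping primitives; coordinates are from the bounding-box lower-left.
Outer rectangle: 110 × 140, A = 15 400 mm², y = 70 mm, Ī = 25 153 333 mm⁴.
Inner void (subtracted): 76 × 106, A = 8 056 mm², y = 70 mm, Ī = 7 543 101 mm⁴.
By symmetry the centroid is at mid-height, ȳ = 70 mm.
All pieces are centred on the horizontal centroidal axis, so I = ΣĪ (holes subtracted) = 17 610 232 mm⁴.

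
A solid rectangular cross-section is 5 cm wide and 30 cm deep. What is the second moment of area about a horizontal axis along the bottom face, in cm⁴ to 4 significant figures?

The section: 5 × 30, A = 150 cm², y = 15 cm, Ī = 11 250 cm⁴.
Transfer it to the bottom edge using Ī + A·d² with d = y − 0:
  the section: d = 15 cm → contributes +45 000 cm⁴
Total I = 45 000 cm⁴.

I_base ≈ 4.500 × 10⁴ cm⁴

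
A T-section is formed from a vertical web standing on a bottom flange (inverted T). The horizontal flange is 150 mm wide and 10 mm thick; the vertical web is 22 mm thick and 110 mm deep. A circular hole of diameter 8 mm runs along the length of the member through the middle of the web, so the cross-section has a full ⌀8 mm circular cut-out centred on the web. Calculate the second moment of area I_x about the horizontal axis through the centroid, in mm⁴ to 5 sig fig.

Break the section into simple shapes (no overlaps), measuring from the bottom-left corner of the bounding box.
Flange: 150 × 10, A = 1 500 mm², y = 5 mm, Ī = 12 500 mm⁴.
Web: 22 × 110, A = 2 420 mm², y = 65 mm, Ī = 2 440 167 mm⁴.
Hole (subtracted): ⌀8, A = 50.26548 mm², y = 65 mm, Ī = 201.0619 mm⁴.
Centroid: ȳ = ΣA·y / ΣA = 41.74259 mm.
Transfer each piece to the horizontal axis through the centroid using Ī + A·d² with d = y − 41.74259:
  flange: d = -36.74259 mm → contributes +2 037 527 mm⁴
  web: d = 23.25741 mm → contributes +3 749 162 mm⁴
  hole: d = 23.25741 mm → contributes −27390.02 mm⁴
Total I = 5 759 299 mm⁴.

I_x ≈ 5.7593 × 10⁶ mm⁴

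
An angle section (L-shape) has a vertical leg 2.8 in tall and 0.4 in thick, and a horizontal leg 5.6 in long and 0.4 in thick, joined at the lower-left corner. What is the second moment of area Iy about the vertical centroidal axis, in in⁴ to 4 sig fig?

Iy ≈ 10.41 in⁴

Break the section into simple shapes (no overlaps), measuring from the bottom-left corner of the bounding box.
Vertical leg: 0.4 × 2.8, A = 1.12 in², x = 0.2 in, Ī = 0.0149333 in⁴.
Horizontal leg (remainder): 5.2 × 0.4, A = 2.08 in², x = 3 in, Ī = 4.68693 in⁴.
Centroid: x̄ = ΣA·x / ΣA = 2.02 in.
Transfer each piece to the vertical centroidal axis using Ī + A·d² with d = x − 2.02:
  vertical leg: d = -1.82 in → contributes +3.72482 in⁴
  horizontal leg (remainder): d = 0.98 in → contributes +6.68457 in⁴
Total I = 10.4094 in⁴.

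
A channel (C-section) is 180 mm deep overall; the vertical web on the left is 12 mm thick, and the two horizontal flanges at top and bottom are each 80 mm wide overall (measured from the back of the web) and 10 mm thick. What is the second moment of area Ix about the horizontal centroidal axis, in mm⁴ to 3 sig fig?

Break the section into simple shapes (no overlaps), measuring from the bottom-left corner of the bounding box.
Web: 12 × 180, A = 2 160 mm², y = 90 mm, Ī = 5 832 000 mm⁴.
Top flange (beyond web): 68 × 10, A = 680 mm², y = 175 mm, Ī = 5666.7 mm⁴.
Bottom flange (beyond web): 68 × 10, A = 680 mm², y = 5 mm, Ī = 5666.7 mm⁴.
By symmetry the centroid is at mid-height, ȳ = 90 mm.
Transfer each piece to the horizontal centroidal axis using Ī + A·d² with d = y − 90:
  web: d = 0 mm → contributes +5 832 000 mm⁴
  top flange (beyond web): d = 85 mm → contributes +4 918 667 mm⁴
  bottom flange (beyond web): d = -85 mm → contributes +4 918 667 mm⁴
Total I = 15 669 333 mm⁴.

Ix ≈ 1.57 × 10⁷ mm⁴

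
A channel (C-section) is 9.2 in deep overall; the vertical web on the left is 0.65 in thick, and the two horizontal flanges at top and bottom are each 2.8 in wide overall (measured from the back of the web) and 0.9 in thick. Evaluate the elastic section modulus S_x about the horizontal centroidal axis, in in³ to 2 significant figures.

Decompose the section into non-overlapping parts with the origin at the bottom-left of its bounding rectangle.
Web: 0.65 × 9.2, A = 5.98 in², y = 4.6 in, Ī = 42.18 in⁴.
Top flange (beyond web): 2.15 × 0.9, A = 1.935 in², y = 8.75 in, Ī = 0.1306 in⁴.
Bottom flange (beyond web): 2.15 × 0.9, A = 1.935 in², y = 0.45 in, Ī = 0.1306 in⁴.
By symmetry the centroid is at mid-height, ȳ = 4.6 in.
Transfer each piece to the horizontal centroidal axis using Ī + A·d² with d = y − 4.6:
  web: d = 0 in → contributes +42.18 in⁴
  top flange (beyond web): d = 4.15 in → contributes +33.46 in⁴
  bottom flange (beyond web): d = -4.15 in → contributes +33.46 in⁴
Total I = 109.1 in⁴.
Extreme fibre distance c = 4.6 in; S = I/c = 23.72 in³.

S_x ≈ 24 in³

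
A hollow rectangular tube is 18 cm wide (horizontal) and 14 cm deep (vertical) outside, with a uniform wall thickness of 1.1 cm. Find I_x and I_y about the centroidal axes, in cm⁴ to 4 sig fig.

I_x ≈ 1953 cm⁴, I_y ≈ 2925 cm⁴

Treat the section as a set of non-overlapping primitives; coordinates are from the bounding-box lower-left.
Outer rectangle: 18 × 14, A = 252 cm², y = 7 cm, Ī = 4 116 cm⁴.
Inner void (subtracted): 15.8 × 11.8, A = 186.44 cm², y = 7 cm, Ī = 2163.33 cm⁴.
By symmetry the centroid is at mid-height, ȳ = 7 cm.
All pieces are centred on the centroidal x-axis, so I = ΣĪ (holes subtracted) = 1952.67 cm⁴.
Repeating about the centroidal y-axis gives I_y = 2925.43 cm⁴.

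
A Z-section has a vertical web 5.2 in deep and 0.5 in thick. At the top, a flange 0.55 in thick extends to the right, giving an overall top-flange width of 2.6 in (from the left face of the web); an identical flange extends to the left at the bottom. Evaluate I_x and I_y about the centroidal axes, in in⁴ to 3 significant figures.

I_x ≈ 18.4 in⁴, I_y ≈ 4.81 in⁴

Break the section into simple shapes (no overlaps), measuring from the bottom-left corner of the bounding box.
Web: 0.5 × 5.2, A = 2.6 in², y = 2.6 in, Ī = 5.8587 in⁴.
Top flange (beyond web): 2.1 × 0.55, A = 1.155 in², y = 4.925 in, Ī = 0.029116 in⁴.
Bottom flange (beyond web): 2.1 × 0.55, A = 1.155 in², y = 0.275 in, Ī = 0.029116 in⁴.
Centroid: ȳ = ΣA·y / ΣA = 2.6 in.
Transfer each piece to the centroidal x-axis using Ī + A·d² with d = y − 2.6:
  web: d = 0 in → contributes +5.8587 in⁴
  top flange (beyond web): d = 2.325 in → contributes +6.2726 in⁴
  bottom flange (beyond web): d = -2.325 in → contributes +6.2726 in⁴
Total I = 18.404 in⁴.
For the y-axis: x̄ = 2.35 in.
Repeating about the centroidal y-axis gives I_y = 4.807 in⁴.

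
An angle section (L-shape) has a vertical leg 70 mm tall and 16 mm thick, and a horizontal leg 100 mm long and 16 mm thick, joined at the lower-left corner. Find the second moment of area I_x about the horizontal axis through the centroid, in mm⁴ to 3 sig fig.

Treat the section as a set of non-overlapping primitives; coordinates are from the bounding-box lower-left.
Vertical leg: 16 × 70, A = 1 120 mm², y = 35 mm, Ī = 457 333 mm⁴.
Horizontal leg (remainder): 84 × 16, A = 1 344 mm², y = 8 mm, Ī = 28 672 mm⁴.
Centroid: ȳ = ΣA·y / ΣA = 20.273 mm.
Transfer each piece to the horizontal axis through the centroid using Ī + A·d² with d = y − 20.273:
  vertical leg: d = 14.727 mm → contributes +700 253 mm⁴
  horizontal leg (remainder): d = -12.273 mm → contributes +231 105 mm⁴
Total I = 931 358 mm⁴.

I_x ≈ 9.31 × 10⁵ mm⁴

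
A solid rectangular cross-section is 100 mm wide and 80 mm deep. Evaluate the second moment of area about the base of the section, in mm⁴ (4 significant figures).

The section: 100 × 80, A = 8 000 mm², y = 40 mm, Ī = 4 266 667 mm⁴.
Transfer it to the base of the section using Ī + A·d² with d = y − 0:
  the section: d = 40 mm → contributes +17 066 667 mm⁴
Total I = 17 066 667 mm⁴.

I_base ≈ 1.707 × 10⁷ mm⁴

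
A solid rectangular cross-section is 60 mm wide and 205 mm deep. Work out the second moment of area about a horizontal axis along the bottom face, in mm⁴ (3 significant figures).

I_base ≈ 1.72 × 10⁸ mm⁴

The section: 60 × 205, A = 12 300 mm², y = 102.5 mm, Ī = 43 075 625 mm⁴.
Transfer it to the bottom edge using Ī + A·d² with d = y − 0:
  the section: d = 102.5 mm → contributes +172 302 500 mm⁴
Total I = 172 302 500 mm⁴.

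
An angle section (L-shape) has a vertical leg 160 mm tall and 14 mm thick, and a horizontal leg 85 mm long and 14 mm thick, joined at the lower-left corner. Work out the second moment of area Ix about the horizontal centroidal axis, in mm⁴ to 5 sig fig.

Decompose the section into non-overlapping parts with the origin at the bottom-left of its bounding rectangle.
Vertical leg: 14 × 160, A = 2 240 mm², y = 80 mm, Ī = 4 778 667 mm⁴.
Horizontal leg (remainder): 71 × 14, A = 994 mm², y = 7 mm, Ī = 16235.33 mm⁴.
Centroid: ȳ = ΣA·y / ΣA = 57.56277 mm.
Transfer each piece to the horizontal centroidal axis using Ī + A·d² with d = y − 57.56277:
  vertical leg: d = 22.43723 mm → contributes +5 906 348 mm⁴
  horizontal leg (remainder): d = -50.56277 mm → contributes +2 557 490 mm⁴
Total I = 8 463 838 mm⁴.

Ix ≈ 8.4638 × 10⁶ mm⁴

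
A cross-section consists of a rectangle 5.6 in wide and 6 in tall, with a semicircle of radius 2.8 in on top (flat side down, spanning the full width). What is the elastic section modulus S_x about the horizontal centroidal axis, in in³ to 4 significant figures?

Break the section into simple shapes (no overlaps), measuring from the bottom-left corner of the bounding box.
Rectangular body: 5.6 × 6, A = 33.6 in², y = 3 in, Ī = 100.8 in⁴.
Semicircular cap: semicircle r = 2.8, A = 12.315 in², y = 7.18836 in, Ī = 6.74628 in⁴.
Centroid: ȳ = ΣA·y / ΣA = 4.12337 in.
Transfer each piece to the horizontal centroidal axis using Ī + A·d² with d = y − 4.12337:
  rectangular body: d = -1.12337 in → contributes +143.202 in⁴
  semicircular cap: d = 3.06498 in → contributes +122.435 in⁴
Total I = 265.637 in⁴.
Extreme fibre distance c = 4.67663 in; S = I/c = 56.8011 in³.

S_x ≈ 56.80 in³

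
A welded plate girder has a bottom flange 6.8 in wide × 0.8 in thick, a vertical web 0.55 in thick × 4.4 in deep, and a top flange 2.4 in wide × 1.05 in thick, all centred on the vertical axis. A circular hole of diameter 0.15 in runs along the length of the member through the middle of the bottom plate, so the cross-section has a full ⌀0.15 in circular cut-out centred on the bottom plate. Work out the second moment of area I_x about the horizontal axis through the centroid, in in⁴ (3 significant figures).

Split into non-overlapping primitives; take the origin at the lower-left of the bounding box.
Bottom plate: 6.8 × 0.8, A = 5.44 in², y = 0.4 in, Ī = 0.29013 in⁴.
Web plate: 0.55 × 4.4, A = 2.42 in², y = 3 in, Ī = 3.9043 in⁴.
Top plate: 2.4 × 1.05, A = 2.52 in², y = 5.725 in, Ī = 0.23153 in⁴.
Hole (subtracted): ⌀0.15, A = 0.017671 in², y = 0.4 in, Ī = 0.00002485 in⁴.
Centroid: ȳ = ΣA·y / ΣA = 2.3022 in.
Transfer each piece to the horizontal axis through the centroid using Ī + A·d² with d = y − 2.3022:
  bottom plate: d = -1.9022 in → contributes +19.974 in⁴
  web plate: d = 0.69782 in → contributes +5.0827 in⁴
  top plate: d = 3.4228 in → contributes +29.755 in⁴
  hole: d = -1.9022 in → contributes −0.063965 in⁴
Total I = 54.747 in⁴.

I_x ≈ 54.7 in⁴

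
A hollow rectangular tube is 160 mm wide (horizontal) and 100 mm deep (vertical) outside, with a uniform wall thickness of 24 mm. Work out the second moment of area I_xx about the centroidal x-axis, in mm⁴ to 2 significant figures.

I_xx ≈ 1.2 × 10⁷ mm⁴

Treat the section as a set of non-overlapping primitives; coordinates are from the bounding-box lower-left.
Outer rectangle: 160 × 100, A = 16 000 mm², y = 50 mm, Ī = 13 333 333 mm⁴.
Inner void (subtracted): 112 × 52, A = 5 824 mm², y = 50 mm, Ī = 1 312 341 mm⁴.
By symmetry the centroid is at mid-height, ȳ = 50 mm.
All pieces are centred on the centroidal x-axis, so I = ΣĪ (holes subtracted) = 12 020 992 mm⁴.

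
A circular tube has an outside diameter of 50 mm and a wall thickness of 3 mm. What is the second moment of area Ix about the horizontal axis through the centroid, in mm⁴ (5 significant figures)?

Treat the section as a set of non-overlapping primitives; coordinates are from the bounding-box lower-left.
Outer circle: ⌀50, A = 1963.495 mm², y = 25 mm, Ī = 306796.2 mm⁴.
Bore (subtracted): ⌀44, A = 1520.531 mm², y = 25 mm, Ī = 183984.2 mm⁴.
By symmetry the centroid is at mid-height, ȳ = 25 mm.
All pieces are centred on the horizontal axis through the centroid, so I = ΣĪ (holes subtracted) = 122811.9 mm⁴.

Ix ≈ 1.2281 × 10⁵ mm⁴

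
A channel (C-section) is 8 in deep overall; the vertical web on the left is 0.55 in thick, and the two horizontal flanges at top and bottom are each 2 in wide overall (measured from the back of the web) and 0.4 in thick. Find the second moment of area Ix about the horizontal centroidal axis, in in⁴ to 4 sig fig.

Ix ≈ 40.23 in⁴

Break the section into simple shapes (no overlaps), measuring from the bottom-left corner of the bounding box.
Web: 0.55 × 8, A = 4.4 in², y = 4 in, Ī = 23.4667 in⁴.
Top flange (beyond web): 1.45 × 0.4, A = 0.58 in², y = 7.8 in, Ī = 0.00773333 in⁴.
Bottom flange (beyond web): 1.45 × 0.4, A = 0.58 in², y = 0.2 in, Ī = 0.00773333 in⁴.
By symmetry the centroid is at mid-height, ȳ = 4 in.
Transfer each piece to the horizontal centroidal axis using Ī + A·d² with d = y − 4:
  web: d = 0 in → contributes +23.4667 in⁴
  top flange (beyond web): d = 3.8 in → contributes +8.38293 in⁴
  bottom flange (beyond web): d = -3.8 in → contributes +8.38293 in⁴
Total I = 40.2325 in⁴.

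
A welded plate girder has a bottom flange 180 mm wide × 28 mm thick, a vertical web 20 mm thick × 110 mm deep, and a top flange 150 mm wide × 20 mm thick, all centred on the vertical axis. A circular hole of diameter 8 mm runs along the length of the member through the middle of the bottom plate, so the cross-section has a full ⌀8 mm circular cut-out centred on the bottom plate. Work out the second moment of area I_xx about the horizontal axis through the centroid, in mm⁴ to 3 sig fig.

Break the section into simple shapes (no overlaps), measuring from the bottom-left corner of the bounding box.
Bottom plate: 180 × 28, A = 5 040 mm², y = 14 mm, Ī = 329 280 mm⁴.
Web plate: 20 × 110, A = 2 200 mm², y = 83 mm, Ī = 2 218 333 mm⁴.
Top plate: 150 × 20, A = 3 000 mm², y = 148 mm, Ī = 100 000 mm⁴.
Hole (subtracted): ⌀8, A = 50.265 mm², y = 14 mm, Ī = 201.06 mm⁴.
Centroid: ȳ = ΣA·y / ΣA = 68.349 mm.
Transfer each piece to the horizontal axis through the centroid using Ī + A·d² with d = y − 68.349:
  bottom plate: d = -54.349 mm → contributes +15 216 400 mm⁴
  web plate: d = 14.651 mm → contributes +2 690 579 mm⁴
  top plate: d = 79.651 mm → contributes +19 132 934 mm⁴
  hole: d = -54.349 mm → contributes −148 675 mm⁴
Total I = 36 891 238 mm⁴.

I_xx ≈ 3.69 × 10⁷ mm⁴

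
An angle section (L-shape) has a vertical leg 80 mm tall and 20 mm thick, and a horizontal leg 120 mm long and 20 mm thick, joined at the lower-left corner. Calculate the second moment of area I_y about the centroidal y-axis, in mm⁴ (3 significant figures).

Decompose the section into non-overlapping parts with the origin at the bottom-left of its bounding rectangle.
Vertical leg: 20 × 80, A = 1 600 mm², x = 10 mm, Ī = 53 333 mm⁴.
Horizontal leg (remainder): 100 × 20, A = 2 000 mm², x = 70 mm, Ī = 1 666 667 mm⁴.
Centroid: x̄ = ΣA·x / ΣA = 43.333 mm.
Transfer each piece to the centroidal y-axis using Ī + A·d² with d = x − 43.333:
  vertical leg: d = -33.333 mm → contributes +1 831 111 mm⁴
  horizontal leg (remainder): d = 26.667 mm → contributes +3 088 889 mm⁴
Total I = 4 920 000 mm⁴.

I_y ≈ 4.92 × 10⁶ mm⁴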